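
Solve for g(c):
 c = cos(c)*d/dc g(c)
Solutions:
 g(c) = C1 + Integral(c/cos(c), c)


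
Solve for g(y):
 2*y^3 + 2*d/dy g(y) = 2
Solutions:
 g(y) = C1 - y^4/4 + y


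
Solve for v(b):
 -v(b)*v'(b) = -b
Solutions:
 v(b) = -sqrt(C1 + b^2)
 v(b) = sqrt(C1 + b^2)


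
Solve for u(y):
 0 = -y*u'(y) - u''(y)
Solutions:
 u(y) = C1 + C2*erf(sqrt(2)*y/2)


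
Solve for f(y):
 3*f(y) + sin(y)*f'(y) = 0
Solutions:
 f(y) = C1*(cos(y) + 1)^(3/2)/(cos(y) - 1)^(3/2)


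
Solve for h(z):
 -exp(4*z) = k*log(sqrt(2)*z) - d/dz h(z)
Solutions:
 h(z) = C1 + k*z*log(z) + k*z*(-1 + log(2)/2) + exp(4*z)/4


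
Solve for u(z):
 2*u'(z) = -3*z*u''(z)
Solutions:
 u(z) = C1 + C2*z^(1/3)


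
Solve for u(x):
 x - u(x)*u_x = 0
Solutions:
 u(x) = -sqrt(C1 + x^2)
 u(x) = sqrt(C1 + x^2)


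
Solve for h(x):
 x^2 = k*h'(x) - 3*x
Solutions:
 h(x) = C1 + x^3/(3*k) + 3*x^2/(2*k)


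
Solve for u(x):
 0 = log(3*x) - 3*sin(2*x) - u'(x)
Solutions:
 u(x) = C1 + x*log(x) - x + x*log(3) + 3*cos(2*x)/2


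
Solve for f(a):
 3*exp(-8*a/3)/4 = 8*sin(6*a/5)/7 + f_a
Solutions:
 f(a) = C1 + 20*cos(6*a/5)/21 - 9*exp(-8*a/3)/32


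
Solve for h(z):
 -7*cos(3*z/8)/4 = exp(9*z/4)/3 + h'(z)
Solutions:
 h(z) = C1 - 4*exp(9*z/4)/27 - 14*sin(3*z/8)/3


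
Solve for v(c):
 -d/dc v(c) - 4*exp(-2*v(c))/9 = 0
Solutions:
 v(c) = log(-sqrt(C1 - 8*c)) - log(3)
 v(c) = log(C1 - 8*c)/2 - log(3)


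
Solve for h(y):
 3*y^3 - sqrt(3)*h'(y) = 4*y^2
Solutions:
 h(y) = C1 + sqrt(3)*y^4/4 - 4*sqrt(3)*y^3/9


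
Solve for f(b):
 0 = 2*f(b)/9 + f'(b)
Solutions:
 f(b) = C1*exp(-2*b/9)


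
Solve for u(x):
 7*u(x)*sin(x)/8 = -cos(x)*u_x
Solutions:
 u(x) = C1*cos(x)^(7/8)


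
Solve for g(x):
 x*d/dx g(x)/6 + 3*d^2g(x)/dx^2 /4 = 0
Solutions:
 g(x) = C1 + C2*erf(x/3)


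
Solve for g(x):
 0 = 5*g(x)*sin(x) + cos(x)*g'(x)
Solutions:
 g(x) = C1*cos(x)^5


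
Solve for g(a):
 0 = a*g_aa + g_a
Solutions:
 g(a) = C1 + C2*log(a)


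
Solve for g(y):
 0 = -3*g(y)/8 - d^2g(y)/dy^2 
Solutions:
 g(y) = C1*sin(sqrt(6)*y/4) + C2*cos(sqrt(6)*y/4)


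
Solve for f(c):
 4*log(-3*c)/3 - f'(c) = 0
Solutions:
 f(c) = C1 + 4*c*log(-c)/3 + 4*c*(-1 + log(3))/3


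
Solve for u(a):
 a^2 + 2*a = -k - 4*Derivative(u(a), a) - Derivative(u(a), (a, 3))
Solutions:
 u(a) = C1 + C2*sin(2*a) + C3*cos(2*a) - a^3/12 - a^2/4 - a*k/4 + a/8


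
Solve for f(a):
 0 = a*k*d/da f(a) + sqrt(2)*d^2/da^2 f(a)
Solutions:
 f(a) = Piecewise((-2^(3/4)*sqrt(pi)*C1*erf(2^(1/4)*a*sqrt(k)/2)/(2*sqrt(k)) - C2, (k > 0) | (k < 0)), (-C1*a - C2, True))


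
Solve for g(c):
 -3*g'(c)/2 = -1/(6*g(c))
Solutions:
 g(c) = -sqrt(C1 + 2*c)/3
 g(c) = sqrt(C1 + 2*c)/3


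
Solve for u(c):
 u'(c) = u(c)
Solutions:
 u(c) = C1*exp(c)


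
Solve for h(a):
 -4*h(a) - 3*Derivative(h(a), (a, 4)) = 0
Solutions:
 h(a) = (C1*sin(3^(3/4)*a/3) + C2*cos(3^(3/4)*a/3))*exp(-3^(3/4)*a/3) + (C3*sin(3^(3/4)*a/3) + C4*cos(3^(3/4)*a/3))*exp(3^(3/4)*a/3)


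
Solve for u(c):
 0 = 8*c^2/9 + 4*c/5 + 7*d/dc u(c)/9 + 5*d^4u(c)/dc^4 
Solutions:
 u(c) = C1 + C4*exp(-525^(1/3)*c/15) - 8*c^3/21 - 18*c^2/35 + (C2*sin(175^(1/3)*3^(5/6)*c/30) + C3*cos(175^(1/3)*3^(5/6)*c/30))*exp(525^(1/3)*c/30)


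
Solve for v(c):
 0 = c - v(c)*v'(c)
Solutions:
 v(c) = -sqrt(C1 + c^2)
 v(c) = sqrt(C1 + c^2)


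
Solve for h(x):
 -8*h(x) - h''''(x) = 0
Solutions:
 h(x) = (C1*sin(2^(1/4)*x) + C2*cos(2^(1/4)*x))*exp(-2^(1/4)*x) + (C3*sin(2^(1/4)*x) + C4*cos(2^(1/4)*x))*exp(2^(1/4)*x)


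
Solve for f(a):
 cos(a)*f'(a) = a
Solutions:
 f(a) = C1 + Integral(a/cos(a), a)


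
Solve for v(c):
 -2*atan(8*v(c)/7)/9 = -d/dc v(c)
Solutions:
 Integral(1/atan(8*_y/7), (_y, v(c))) = C1 + 2*c/9


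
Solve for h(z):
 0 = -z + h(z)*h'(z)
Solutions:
 h(z) = -sqrt(C1 + z^2)
 h(z) = sqrt(C1 + z^2)


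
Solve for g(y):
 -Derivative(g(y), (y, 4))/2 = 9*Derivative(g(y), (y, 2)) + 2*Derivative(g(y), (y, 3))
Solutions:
 g(y) = C1 + C2*y + (C3*sin(sqrt(14)*y) + C4*cos(sqrt(14)*y))*exp(-2*y)


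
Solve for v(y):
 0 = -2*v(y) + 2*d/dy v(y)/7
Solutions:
 v(y) = C1*exp(7*y)


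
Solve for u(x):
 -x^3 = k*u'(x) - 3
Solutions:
 u(x) = C1 - x^4/(4*k) + 3*x/k


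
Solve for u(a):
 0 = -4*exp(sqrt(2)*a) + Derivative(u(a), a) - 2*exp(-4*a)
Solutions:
 u(a) = C1 + 2*sqrt(2)*exp(sqrt(2)*a) - exp(-4*a)/2


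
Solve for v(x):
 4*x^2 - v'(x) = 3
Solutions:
 v(x) = C1 + 4*x^3/3 - 3*x


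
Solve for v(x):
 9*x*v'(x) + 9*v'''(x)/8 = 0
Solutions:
 v(x) = C1 + Integral(C2*airyai(-2*x) + C3*airybi(-2*x), x)


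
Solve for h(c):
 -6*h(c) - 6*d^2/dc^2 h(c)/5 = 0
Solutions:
 h(c) = C1*sin(sqrt(5)*c) + C2*cos(sqrt(5)*c)


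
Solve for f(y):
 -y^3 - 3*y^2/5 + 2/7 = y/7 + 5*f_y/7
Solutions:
 f(y) = C1 - 7*y^4/20 - 7*y^3/25 - y^2/10 + 2*y/5


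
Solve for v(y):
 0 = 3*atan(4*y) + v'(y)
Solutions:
 v(y) = C1 - 3*y*atan(4*y) + 3*log(16*y^2 + 1)/8


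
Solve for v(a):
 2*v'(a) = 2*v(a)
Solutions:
 v(a) = C1*exp(a)


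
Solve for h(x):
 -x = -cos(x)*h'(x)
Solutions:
 h(x) = C1 + Integral(x/cos(x), x)


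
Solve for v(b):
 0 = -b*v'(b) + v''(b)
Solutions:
 v(b) = C1 + C2*erfi(sqrt(2)*b/2)


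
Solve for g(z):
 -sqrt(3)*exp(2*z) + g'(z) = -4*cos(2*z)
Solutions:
 g(z) = C1 + sqrt(3)*exp(2*z)/2 - 2*sin(2*z)


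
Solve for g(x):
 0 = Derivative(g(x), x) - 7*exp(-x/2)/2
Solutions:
 g(x) = C1 - 7*exp(-x/2)


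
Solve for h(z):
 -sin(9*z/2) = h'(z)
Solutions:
 h(z) = C1 + 2*cos(9*z/2)/9


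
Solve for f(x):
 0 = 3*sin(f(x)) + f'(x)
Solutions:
 f(x) = -acos((-C1 - exp(6*x))/(C1 - exp(6*x))) + 2*pi
 f(x) = acos((-C1 - exp(6*x))/(C1 - exp(6*x)))


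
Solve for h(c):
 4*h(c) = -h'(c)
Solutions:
 h(c) = C1*exp(-4*c)


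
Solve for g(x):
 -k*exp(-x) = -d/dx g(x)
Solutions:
 g(x) = C1 - k*exp(-x)


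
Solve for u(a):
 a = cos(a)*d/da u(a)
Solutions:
 u(a) = C1 + Integral(a/cos(a), a)


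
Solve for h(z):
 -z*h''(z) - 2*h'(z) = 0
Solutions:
 h(z) = C1 + C2/z


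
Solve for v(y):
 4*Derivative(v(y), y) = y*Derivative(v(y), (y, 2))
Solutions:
 v(y) = C1 + C2*y^5


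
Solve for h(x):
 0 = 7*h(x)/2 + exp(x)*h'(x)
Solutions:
 h(x) = C1*exp(7*exp(-x)/2)


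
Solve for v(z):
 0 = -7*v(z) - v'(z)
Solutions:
 v(z) = C1*exp(-7*z)


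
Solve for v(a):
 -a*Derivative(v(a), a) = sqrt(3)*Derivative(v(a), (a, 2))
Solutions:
 v(a) = C1 + C2*erf(sqrt(2)*3^(3/4)*a/6)


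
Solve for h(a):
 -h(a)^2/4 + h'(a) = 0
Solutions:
 h(a) = -4/(C1 + a)


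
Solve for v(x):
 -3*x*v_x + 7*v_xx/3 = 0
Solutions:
 v(x) = C1 + C2*erfi(3*sqrt(14)*x/14)


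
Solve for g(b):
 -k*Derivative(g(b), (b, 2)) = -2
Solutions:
 g(b) = C1 + C2*b + b^2/k


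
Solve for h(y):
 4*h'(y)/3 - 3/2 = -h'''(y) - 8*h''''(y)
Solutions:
 h(y) = C1 + C2*exp(y*(-2 + (48*sqrt(577) + 1153)^(-1/3) + (48*sqrt(577) + 1153)^(1/3))/48)*sin(sqrt(3)*y*(-(48*sqrt(577) + 1153)^(1/3) + (48*sqrt(577) + 1153)^(-1/3))/48) + C3*exp(y*(-2 + (48*sqrt(577) + 1153)^(-1/3) + (48*sqrt(577) + 1153)^(1/3))/48)*cos(sqrt(3)*y*(-(48*sqrt(577) + 1153)^(1/3) + (48*sqrt(577) + 1153)^(-1/3))/48) + C4*exp(-y*((48*sqrt(577) + 1153)^(-1/3) + 1 + (48*sqrt(577) + 1153)^(1/3))/24) + 9*y/8


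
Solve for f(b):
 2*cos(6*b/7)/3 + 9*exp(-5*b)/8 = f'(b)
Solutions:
 f(b) = C1 + 7*sin(6*b/7)/9 - 9*exp(-5*b)/40


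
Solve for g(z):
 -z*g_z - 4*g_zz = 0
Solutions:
 g(z) = C1 + C2*erf(sqrt(2)*z/4)


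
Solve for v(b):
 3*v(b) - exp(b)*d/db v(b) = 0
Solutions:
 v(b) = C1*exp(-3*exp(-b))


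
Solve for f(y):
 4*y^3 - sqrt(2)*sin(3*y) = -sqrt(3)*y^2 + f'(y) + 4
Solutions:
 f(y) = C1 + y^4 + sqrt(3)*y^3/3 - 4*y + sqrt(2)*cos(3*y)/3


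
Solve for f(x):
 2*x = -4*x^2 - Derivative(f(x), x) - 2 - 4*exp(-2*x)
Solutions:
 f(x) = C1 - 4*x^3/3 - x^2 - 2*x + 2*exp(-2*x)


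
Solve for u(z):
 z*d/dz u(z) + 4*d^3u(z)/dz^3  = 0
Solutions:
 u(z) = C1 + Integral(C2*airyai(-2^(1/3)*z/2) + C3*airybi(-2^(1/3)*z/2), z)


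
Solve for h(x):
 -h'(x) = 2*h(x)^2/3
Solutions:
 h(x) = 3/(C1 + 2*x)


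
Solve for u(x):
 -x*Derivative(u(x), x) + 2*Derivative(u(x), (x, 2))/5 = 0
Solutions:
 u(x) = C1 + C2*erfi(sqrt(5)*x/2)


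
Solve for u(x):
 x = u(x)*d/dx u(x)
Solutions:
 u(x) = -sqrt(C1 + x^2)
 u(x) = sqrt(C1 + x^2)


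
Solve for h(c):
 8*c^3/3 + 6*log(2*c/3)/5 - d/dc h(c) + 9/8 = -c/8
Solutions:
 h(c) = C1 + 2*c^4/3 + c^2/16 + 6*c*log(c)/5 - 6*c*log(3)/5 - 3*c/40 + 6*c*log(2)/5


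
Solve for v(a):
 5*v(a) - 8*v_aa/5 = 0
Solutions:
 v(a) = C1*exp(-5*sqrt(2)*a/4) + C2*exp(5*sqrt(2)*a/4)


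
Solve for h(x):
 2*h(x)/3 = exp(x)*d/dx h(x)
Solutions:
 h(x) = C1*exp(-2*exp(-x)/3)


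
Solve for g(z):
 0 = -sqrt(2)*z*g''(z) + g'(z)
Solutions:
 g(z) = C1 + C2*z^(sqrt(2)/2 + 1)


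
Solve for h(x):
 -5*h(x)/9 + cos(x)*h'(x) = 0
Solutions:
 h(x) = C1*(sin(x) + 1)^(5/18)/(sin(x) - 1)^(5/18)


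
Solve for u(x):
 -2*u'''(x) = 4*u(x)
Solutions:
 u(x) = C3*exp(-2^(1/3)*x) + (C1*sin(2^(1/3)*sqrt(3)*x/2) + C2*cos(2^(1/3)*sqrt(3)*x/2))*exp(2^(1/3)*x/2)


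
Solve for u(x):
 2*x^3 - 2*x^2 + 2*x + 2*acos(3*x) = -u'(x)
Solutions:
 u(x) = C1 - x^4/2 + 2*x^3/3 - x^2 - 2*x*acos(3*x) + 2*sqrt(1 - 9*x^2)/3


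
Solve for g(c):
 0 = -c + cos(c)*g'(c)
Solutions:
 g(c) = C1 + Integral(c/cos(c), c)


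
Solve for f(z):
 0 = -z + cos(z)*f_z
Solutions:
 f(z) = C1 + Integral(z/cos(z), z)


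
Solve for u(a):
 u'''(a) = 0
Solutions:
 u(a) = C1 + C2*a + C3*a^2


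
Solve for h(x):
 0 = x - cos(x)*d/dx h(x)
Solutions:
 h(x) = C1 + Integral(x/cos(x), x)


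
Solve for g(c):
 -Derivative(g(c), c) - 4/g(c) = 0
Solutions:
 g(c) = -sqrt(C1 - 8*c)
 g(c) = sqrt(C1 - 8*c)


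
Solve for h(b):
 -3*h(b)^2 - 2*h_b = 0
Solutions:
 h(b) = 2/(C1 + 3*b)


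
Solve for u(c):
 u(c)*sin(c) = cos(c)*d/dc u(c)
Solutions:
 u(c) = C1/cos(c)


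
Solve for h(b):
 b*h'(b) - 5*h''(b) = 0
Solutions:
 h(b) = C1 + C2*erfi(sqrt(10)*b/10)


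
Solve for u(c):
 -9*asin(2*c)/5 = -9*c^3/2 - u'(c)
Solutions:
 u(c) = C1 - 9*c^4/8 + 9*c*asin(2*c)/5 + 9*sqrt(1 - 4*c^2)/10


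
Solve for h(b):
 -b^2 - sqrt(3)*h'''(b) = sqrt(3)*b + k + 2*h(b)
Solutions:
 h(b) = C3*exp(-2^(1/3)*3^(5/6)*b/3) - b^2/2 - sqrt(3)*b/2 - k/2 + (C1*sin(6^(1/3)*b/2) + C2*cos(6^(1/3)*b/2))*exp(2^(1/3)*3^(5/6)*b/6)


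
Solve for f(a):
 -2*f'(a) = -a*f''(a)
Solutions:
 f(a) = C1 + C2*a^3


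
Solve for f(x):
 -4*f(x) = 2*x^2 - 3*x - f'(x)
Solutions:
 f(x) = C1*exp(4*x) - x^2/2 + x/2 + 1/8


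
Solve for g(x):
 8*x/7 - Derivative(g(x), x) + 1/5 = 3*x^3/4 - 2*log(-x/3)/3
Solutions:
 g(x) = C1 - 3*x^4/16 + 4*x^2/7 + 2*x*log(-x)/3 + x*(-10*log(3) - 7)/15


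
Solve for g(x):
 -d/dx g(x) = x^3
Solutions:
 g(x) = C1 - x^4/4


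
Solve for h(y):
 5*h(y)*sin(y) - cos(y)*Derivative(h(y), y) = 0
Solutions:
 h(y) = C1/cos(y)^5


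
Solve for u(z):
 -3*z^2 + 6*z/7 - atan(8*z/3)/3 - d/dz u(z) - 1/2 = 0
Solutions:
 u(z) = C1 - z^3 + 3*z^2/7 - z*atan(8*z/3)/3 - z/2 + log(64*z^2 + 9)/16


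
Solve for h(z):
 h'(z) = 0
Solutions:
 h(z) = C1


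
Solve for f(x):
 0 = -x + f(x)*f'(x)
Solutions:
 f(x) = -sqrt(C1 + x^2)
 f(x) = sqrt(C1 + x^2)


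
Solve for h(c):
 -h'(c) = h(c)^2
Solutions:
 h(c) = 1/(C1 + c)


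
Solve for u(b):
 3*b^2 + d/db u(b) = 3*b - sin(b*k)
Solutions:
 u(b) = C1 - b^3 + 3*b^2/2 + cos(b*k)/k


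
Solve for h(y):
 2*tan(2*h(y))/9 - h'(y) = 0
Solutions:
 h(y) = -asin(C1*exp(4*y/9))/2 + pi/2
 h(y) = asin(C1*exp(4*y/9))/2


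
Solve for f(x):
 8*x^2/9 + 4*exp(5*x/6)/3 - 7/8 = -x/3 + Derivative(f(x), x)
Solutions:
 f(x) = C1 + 8*x^3/27 + x^2/6 - 7*x/8 + 8*exp(5*x/6)/5


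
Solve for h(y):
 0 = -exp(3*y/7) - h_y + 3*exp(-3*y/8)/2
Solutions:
 h(y) = C1 - 7*exp(3*y/7)/3 - 4*exp(-3*y/8)


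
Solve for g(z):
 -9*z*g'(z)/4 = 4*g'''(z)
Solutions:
 g(z) = C1 + Integral(C2*airyai(-6^(2/3)*z/4) + C3*airybi(-6^(2/3)*z/4), z)


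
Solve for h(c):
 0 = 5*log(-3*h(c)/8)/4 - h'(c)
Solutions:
 -4*Integral(1/(log(-_y) - 3*log(2) + log(3)), (_y, h(c)))/5 = C1 - c


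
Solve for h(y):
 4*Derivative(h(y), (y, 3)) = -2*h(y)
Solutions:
 h(y) = C3*exp(-2^(2/3)*y/2) + (C1*sin(2^(2/3)*sqrt(3)*y/4) + C2*cos(2^(2/3)*sqrt(3)*y/4))*exp(2^(2/3)*y/4)


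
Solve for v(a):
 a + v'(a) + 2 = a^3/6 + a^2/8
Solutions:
 v(a) = C1 + a^4/24 + a^3/24 - a^2/2 - 2*a


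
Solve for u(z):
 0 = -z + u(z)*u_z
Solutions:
 u(z) = -sqrt(C1 + z^2)
 u(z) = sqrt(C1 + z^2)


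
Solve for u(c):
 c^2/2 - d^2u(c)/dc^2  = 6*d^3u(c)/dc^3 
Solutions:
 u(c) = C1 + C2*c + C3*exp(-c/6) + c^4/24 - c^3 + 18*c^2


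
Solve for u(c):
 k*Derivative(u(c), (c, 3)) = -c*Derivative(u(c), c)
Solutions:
 u(c) = C1 + Integral(C2*airyai(c*(-1/k)^(1/3)) + C3*airybi(c*(-1/k)^(1/3)), c)


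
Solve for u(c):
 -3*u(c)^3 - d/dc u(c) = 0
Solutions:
 u(c) = -sqrt(2)*sqrt(-1/(C1 - 3*c))/2
 u(c) = sqrt(2)*sqrt(-1/(C1 - 3*c))/2


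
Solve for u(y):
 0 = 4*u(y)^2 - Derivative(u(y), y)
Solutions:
 u(y) = -1/(C1 + 4*y)


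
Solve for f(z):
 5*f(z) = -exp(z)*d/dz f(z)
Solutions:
 f(z) = C1*exp(5*exp(-z))


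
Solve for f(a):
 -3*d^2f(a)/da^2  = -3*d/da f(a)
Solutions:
 f(a) = C1 + C2*exp(a)


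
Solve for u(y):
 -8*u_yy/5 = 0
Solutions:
 u(y) = C1 + C2*y


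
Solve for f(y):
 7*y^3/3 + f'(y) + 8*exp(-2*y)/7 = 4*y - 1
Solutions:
 f(y) = C1 - 7*y^4/12 + 2*y^2 - y + 4*exp(-2*y)/7


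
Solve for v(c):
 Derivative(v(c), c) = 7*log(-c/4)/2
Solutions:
 v(c) = C1 + 7*c*log(-c)/2 + c*(-7*log(2) - 7/2)


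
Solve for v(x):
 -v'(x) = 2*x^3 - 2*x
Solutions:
 v(x) = C1 - x^4/2 + x^2


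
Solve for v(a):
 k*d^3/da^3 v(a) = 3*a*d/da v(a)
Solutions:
 v(a) = C1 + Integral(C2*airyai(3^(1/3)*a*(1/k)^(1/3)) + C3*airybi(3^(1/3)*a*(1/k)^(1/3)), a)


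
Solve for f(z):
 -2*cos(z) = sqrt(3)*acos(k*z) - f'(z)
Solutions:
 f(z) = C1 + sqrt(3)*Piecewise((z*acos(k*z) - sqrt(-k^2*z^2 + 1)/k, Ne(k, 0)), (pi*z/2, True)) + 2*sin(z)


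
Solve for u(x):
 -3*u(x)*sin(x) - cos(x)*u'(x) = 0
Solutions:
 u(x) = C1*cos(x)^3


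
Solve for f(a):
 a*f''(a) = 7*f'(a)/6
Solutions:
 f(a) = C1 + C2*a^(13/6)


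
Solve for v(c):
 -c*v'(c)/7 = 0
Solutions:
 v(c) = C1


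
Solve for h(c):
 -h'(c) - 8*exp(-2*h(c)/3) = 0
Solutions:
 h(c) = 3*log(-sqrt(C1 - 8*c)) - 3*log(3) + 3*log(6)/2
 h(c) = 3*log(C1 - 8*c)/2 - 3*log(3) + 3*log(6)/2


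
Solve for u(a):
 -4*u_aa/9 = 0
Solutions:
 u(a) = C1 + C2*a


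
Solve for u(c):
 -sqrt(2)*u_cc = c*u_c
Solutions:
 u(c) = C1 + C2*erf(2^(1/4)*c/2)


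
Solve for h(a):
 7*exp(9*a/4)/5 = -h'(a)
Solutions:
 h(a) = C1 - 28*exp(9*a/4)/45


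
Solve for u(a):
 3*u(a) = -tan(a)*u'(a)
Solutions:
 u(a) = C1/sin(a)^3


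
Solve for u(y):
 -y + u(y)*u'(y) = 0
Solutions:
 u(y) = -sqrt(C1 + y^2)
 u(y) = sqrt(C1 + y^2)


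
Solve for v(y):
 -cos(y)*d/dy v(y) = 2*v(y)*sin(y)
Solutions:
 v(y) = C1*cos(y)^2


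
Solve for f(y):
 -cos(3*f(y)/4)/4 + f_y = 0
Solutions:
 -y/4 - 2*log(sin(3*f(y)/4) - 1)/3 + 2*log(sin(3*f(y)/4) + 1)/3 = C1


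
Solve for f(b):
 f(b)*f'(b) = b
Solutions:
 f(b) = -sqrt(C1 + b^2)
 f(b) = sqrt(C1 + b^2)


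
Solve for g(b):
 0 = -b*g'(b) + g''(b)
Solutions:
 g(b) = C1 + C2*erfi(sqrt(2)*b/2)


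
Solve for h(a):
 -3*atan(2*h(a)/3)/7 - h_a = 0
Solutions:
 Integral(1/atan(2*_y/3), (_y, h(a))) = C1 - 3*a/7


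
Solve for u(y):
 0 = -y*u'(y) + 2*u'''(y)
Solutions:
 u(y) = C1 + Integral(C2*airyai(2^(2/3)*y/2) + C3*airybi(2^(2/3)*y/2), y)


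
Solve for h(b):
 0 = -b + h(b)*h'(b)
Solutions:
 h(b) = -sqrt(C1 + b^2)
 h(b) = sqrt(C1 + b^2)


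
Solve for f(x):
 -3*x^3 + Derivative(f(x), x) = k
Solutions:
 f(x) = C1 + k*x + 3*x^4/4


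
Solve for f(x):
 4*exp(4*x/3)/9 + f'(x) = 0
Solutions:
 f(x) = C1 - exp(4*x/3)/3


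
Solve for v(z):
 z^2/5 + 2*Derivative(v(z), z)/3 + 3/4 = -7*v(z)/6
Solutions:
 v(z) = C1*exp(-7*z/4) - 6*z^2/35 + 48*z/245 - 2589/3430


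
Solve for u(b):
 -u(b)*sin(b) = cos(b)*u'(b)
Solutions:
 u(b) = C1*cos(b)


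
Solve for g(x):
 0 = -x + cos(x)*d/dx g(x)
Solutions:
 g(x) = C1 + Integral(x/cos(x), x)


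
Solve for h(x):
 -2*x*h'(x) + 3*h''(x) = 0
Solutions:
 h(x) = C1 + C2*erfi(sqrt(3)*x/3)


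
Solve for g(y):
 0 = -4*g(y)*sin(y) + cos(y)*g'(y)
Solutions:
 g(y) = C1/cos(y)^4


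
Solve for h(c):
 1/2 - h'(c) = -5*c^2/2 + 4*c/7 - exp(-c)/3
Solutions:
 h(c) = C1 + 5*c^3/6 - 2*c^2/7 + c/2 - exp(-c)/3


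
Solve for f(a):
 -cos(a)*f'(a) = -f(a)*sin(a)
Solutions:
 f(a) = C1/cos(a)


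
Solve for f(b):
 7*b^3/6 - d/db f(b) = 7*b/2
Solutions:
 f(b) = C1 + 7*b^4/24 - 7*b^2/4


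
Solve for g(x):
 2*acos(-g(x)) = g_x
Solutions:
 Integral(1/acos(-_y), (_y, g(x))) = C1 + 2*x


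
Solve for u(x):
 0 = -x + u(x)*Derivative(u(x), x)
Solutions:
 u(x) = -sqrt(C1 + x^2)
 u(x) = sqrt(C1 + x^2)


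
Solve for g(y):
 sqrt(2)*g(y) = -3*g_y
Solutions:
 g(y) = C1*exp(-sqrt(2)*y/3)


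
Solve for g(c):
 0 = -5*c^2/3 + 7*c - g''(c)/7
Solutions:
 g(c) = C1 + C2*c - 35*c^4/36 + 49*c^3/6


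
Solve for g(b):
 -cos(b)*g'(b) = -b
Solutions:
 g(b) = C1 + Integral(b/cos(b), b)


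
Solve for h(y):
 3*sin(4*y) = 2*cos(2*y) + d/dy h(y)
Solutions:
 h(y) = C1 - sin(2*y) - 3*cos(4*y)/4


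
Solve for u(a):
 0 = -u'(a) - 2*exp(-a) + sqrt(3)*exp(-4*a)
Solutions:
 u(a) = C1 + 2*exp(-a) - sqrt(3)*exp(-4*a)/4


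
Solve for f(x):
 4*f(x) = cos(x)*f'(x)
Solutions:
 f(x) = C1*(sin(x)^2 + 2*sin(x) + 1)/(sin(x)^2 - 2*sin(x) + 1)


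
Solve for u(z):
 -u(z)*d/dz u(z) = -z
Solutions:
 u(z) = -sqrt(C1 + z^2)
 u(z) = sqrt(C1 + z^2)


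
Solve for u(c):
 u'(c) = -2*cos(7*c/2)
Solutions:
 u(c) = C1 - 4*sin(7*c/2)/7


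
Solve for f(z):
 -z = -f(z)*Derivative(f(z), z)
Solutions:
 f(z) = -sqrt(C1 + z^2)
 f(z) = sqrt(C1 + z^2)


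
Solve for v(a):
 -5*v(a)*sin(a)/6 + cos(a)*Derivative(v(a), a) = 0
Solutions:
 v(a) = C1/cos(a)^(5/6)


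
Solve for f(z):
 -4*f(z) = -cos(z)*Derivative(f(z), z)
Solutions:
 f(z) = C1*(sin(z)^2 + 2*sin(z) + 1)/(sin(z)^2 - 2*sin(z) + 1)


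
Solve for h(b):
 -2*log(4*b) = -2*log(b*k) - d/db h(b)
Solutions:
 h(b) = C1 + 2*b*(-log(k) + 2*log(2))


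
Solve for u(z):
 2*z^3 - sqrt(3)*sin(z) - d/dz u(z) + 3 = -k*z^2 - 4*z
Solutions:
 u(z) = C1 + k*z^3/3 + z^4/2 + 2*z^2 + 3*z + sqrt(3)*cos(z)


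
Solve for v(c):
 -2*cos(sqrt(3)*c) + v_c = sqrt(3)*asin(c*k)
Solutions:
 v(c) = C1 + sqrt(3)*Piecewise((c*asin(c*k) + sqrt(-c^2*k^2 + 1)/k, Ne(k, 0)), (0, True)) + 2*sqrt(3)*sin(sqrt(3)*c)/3


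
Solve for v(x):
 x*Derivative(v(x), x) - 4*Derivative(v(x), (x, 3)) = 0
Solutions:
 v(x) = C1 + Integral(C2*airyai(2^(1/3)*x/2) + C3*airybi(2^(1/3)*x/2), x)


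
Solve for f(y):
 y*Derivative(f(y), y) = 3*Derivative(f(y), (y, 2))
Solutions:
 f(y) = C1 + C2*erfi(sqrt(6)*y/6)


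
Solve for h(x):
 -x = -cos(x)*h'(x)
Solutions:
 h(x) = C1 + Integral(x/cos(x), x)


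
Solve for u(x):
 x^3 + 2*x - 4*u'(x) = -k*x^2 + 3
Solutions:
 u(x) = C1 + k*x^3/12 + x^4/16 + x^2/4 - 3*x/4


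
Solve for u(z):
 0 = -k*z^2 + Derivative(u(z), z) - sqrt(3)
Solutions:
 u(z) = C1 + k*z^3/3 + sqrt(3)*z


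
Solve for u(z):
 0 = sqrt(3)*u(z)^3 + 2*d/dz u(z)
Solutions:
 u(z) = -sqrt(-1/(C1 - sqrt(3)*z))
 u(z) = sqrt(-1/(C1 - sqrt(3)*z))


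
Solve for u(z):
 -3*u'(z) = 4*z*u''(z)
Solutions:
 u(z) = C1 + C2*z^(1/4)


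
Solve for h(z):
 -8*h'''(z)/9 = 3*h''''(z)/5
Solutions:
 h(z) = C1 + C2*z + C3*z^2 + C4*exp(-40*z/27)


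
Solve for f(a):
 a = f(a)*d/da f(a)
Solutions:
 f(a) = -sqrt(C1 + a^2)
 f(a) = sqrt(C1 + a^2)


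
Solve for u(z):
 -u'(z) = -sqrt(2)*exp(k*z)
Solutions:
 u(z) = C1 + sqrt(2)*exp(k*z)/k


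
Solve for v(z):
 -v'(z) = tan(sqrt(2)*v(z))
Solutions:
 v(z) = sqrt(2)*(pi - asin(C1*exp(-sqrt(2)*z)))/2
 v(z) = sqrt(2)*asin(C1*exp(-sqrt(2)*z))/2


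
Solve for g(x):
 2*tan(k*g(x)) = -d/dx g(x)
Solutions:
 g(x) = Piecewise((-asin(exp(C1*k - 2*k*x))/k + pi/k, Ne(k, 0)), (nan, True))
 g(x) = Piecewise((asin(exp(C1*k - 2*k*x))/k, Ne(k, 0)), (nan, True))


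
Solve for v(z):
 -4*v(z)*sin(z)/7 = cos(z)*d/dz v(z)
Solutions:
 v(z) = C1*cos(z)^(4/7)


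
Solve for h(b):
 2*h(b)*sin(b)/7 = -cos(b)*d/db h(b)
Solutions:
 h(b) = C1*cos(b)^(2/7)


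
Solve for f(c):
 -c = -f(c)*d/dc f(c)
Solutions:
 f(c) = -sqrt(C1 + c^2)
 f(c) = sqrt(C1 + c^2)


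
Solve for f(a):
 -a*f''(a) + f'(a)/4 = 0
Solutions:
 f(a) = C1 + C2*a^(5/4)


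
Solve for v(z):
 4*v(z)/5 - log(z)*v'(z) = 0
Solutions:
 v(z) = C1*exp(4*li(z)/5)


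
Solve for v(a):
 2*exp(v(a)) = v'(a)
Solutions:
 v(a) = log(-1/(C1 + 2*a))


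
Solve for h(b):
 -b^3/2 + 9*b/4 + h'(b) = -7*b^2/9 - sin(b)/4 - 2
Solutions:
 h(b) = C1 + b^4/8 - 7*b^3/27 - 9*b^2/8 - 2*b + cos(b)/4


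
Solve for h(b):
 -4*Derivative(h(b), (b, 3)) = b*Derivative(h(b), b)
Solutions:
 h(b) = C1 + Integral(C2*airyai(-2^(1/3)*b/2) + C3*airybi(-2^(1/3)*b/2), b)


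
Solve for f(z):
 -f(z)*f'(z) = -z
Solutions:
 f(z) = -sqrt(C1 + z^2)
 f(z) = sqrt(C1 + z^2)


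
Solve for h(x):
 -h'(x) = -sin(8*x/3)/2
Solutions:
 h(x) = C1 - 3*cos(8*x/3)/16


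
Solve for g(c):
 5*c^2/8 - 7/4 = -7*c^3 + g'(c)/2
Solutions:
 g(c) = C1 + 7*c^4/2 + 5*c^3/12 - 7*c/2


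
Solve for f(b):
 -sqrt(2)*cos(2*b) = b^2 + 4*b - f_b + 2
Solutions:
 f(b) = C1 + b^3/3 + 2*b^2 + 2*b + sqrt(2)*sin(2*b)/2


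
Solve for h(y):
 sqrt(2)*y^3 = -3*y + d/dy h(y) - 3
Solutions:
 h(y) = C1 + sqrt(2)*y^4/4 + 3*y^2/2 + 3*y


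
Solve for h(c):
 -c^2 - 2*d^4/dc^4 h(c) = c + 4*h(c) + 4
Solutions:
 h(c) = -c^2/4 - c/4 + (C1*sin(2^(3/4)*c/2) + C2*cos(2^(3/4)*c/2))*exp(-2^(3/4)*c/2) + (C3*sin(2^(3/4)*c/2) + C4*cos(2^(3/4)*c/2))*exp(2^(3/4)*c/2) - 1


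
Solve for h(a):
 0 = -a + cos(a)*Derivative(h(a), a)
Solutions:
 h(a) = C1 + Integral(a/cos(a), a)


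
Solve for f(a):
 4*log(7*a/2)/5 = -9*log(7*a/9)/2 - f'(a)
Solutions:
 f(a) = C1 - 53*a*log(a)/10 - 53*a*log(7)/10 + 4*a*log(2)/5 + 53*a/10 + 9*a*log(3)


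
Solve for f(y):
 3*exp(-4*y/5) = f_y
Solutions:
 f(y) = C1 - 15*exp(-4*y/5)/4


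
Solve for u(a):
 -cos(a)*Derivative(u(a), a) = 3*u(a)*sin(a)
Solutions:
 u(a) = C1*cos(a)^3


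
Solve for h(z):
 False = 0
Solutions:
 h(z) = C1 + zoo*z - log(cos(z))/2


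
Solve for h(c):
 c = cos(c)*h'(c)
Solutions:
 h(c) = C1 + Integral(c/cos(c), c)


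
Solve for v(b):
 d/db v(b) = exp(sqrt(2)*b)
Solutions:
 v(b) = C1 + sqrt(2)*exp(sqrt(2)*b)/2


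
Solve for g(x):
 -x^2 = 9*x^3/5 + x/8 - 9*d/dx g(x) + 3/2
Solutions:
 g(x) = C1 + x^4/20 + x^3/27 + x^2/144 + x/6


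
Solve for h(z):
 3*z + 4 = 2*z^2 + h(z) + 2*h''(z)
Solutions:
 h(z) = C1*sin(sqrt(2)*z/2) + C2*cos(sqrt(2)*z/2) - 2*z^2 + 3*z + 12


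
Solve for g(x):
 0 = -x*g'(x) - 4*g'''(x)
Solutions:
 g(x) = C1 + Integral(C2*airyai(-2^(1/3)*x/2) + C3*airybi(-2^(1/3)*x/2), x)


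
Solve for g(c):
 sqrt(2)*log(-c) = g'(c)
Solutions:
 g(c) = C1 + sqrt(2)*c*log(-c) - sqrt(2)*c


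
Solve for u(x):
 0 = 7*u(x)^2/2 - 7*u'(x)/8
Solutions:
 u(x) = -1/(C1 + 4*x)


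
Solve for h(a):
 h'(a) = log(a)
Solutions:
 h(a) = C1 + a*log(a) - a


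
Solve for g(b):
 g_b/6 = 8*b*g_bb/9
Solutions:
 g(b) = C1 + C2*b^(19/16)


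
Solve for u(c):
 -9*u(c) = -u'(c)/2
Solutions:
 u(c) = C1*exp(18*c)


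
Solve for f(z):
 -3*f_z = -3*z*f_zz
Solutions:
 f(z) = C1 + C2*z^2


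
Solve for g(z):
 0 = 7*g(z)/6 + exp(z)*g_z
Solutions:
 g(z) = C1*exp(7*exp(-z)/6)


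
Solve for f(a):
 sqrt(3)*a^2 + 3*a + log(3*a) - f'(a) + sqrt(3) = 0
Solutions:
 f(a) = C1 + sqrt(3)*a^3/3 + 3*a^2/2 + a*log(a) - a + a*log(3) + sqrt(3)*a


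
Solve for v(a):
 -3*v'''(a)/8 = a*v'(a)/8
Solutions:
 v(a) = C1 + Integral(C2*airyai(-3^(2/3)*a/3) + C3*airybi(-3^(2/3)*a/3), a)


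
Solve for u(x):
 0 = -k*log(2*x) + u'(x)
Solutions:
 u(x) = C1 + k*x*log(x) - k*x + k*x*log(2)


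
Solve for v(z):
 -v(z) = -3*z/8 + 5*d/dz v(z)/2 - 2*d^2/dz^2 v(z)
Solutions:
 v(z) = C1*exp(z*(5 - sqrt(57))/8) + C2*exp(z*(5 + sqrt(57))/8) + 3*z/8 - 15/16


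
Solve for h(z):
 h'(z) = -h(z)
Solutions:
 h(z) = C1*exp(-z)


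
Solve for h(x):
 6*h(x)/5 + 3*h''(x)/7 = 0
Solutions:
 h(x) = C1*sin(sqrt(70)*x/5) + C2*cos(sqrt(70)*x/5)


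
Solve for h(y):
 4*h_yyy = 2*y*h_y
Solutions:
 h(y) = C1 + Integral(C2*airyai(2^(2/3)*y/2) + C3*airybi(2^(2/3)*y/2), y)


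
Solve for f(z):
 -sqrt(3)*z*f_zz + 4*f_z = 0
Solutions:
 f(z) = C1 + C2*z^(1 + 4*sqrt(3)/3)


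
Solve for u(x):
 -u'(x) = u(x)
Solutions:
 u(x) = C1*exp(-x)


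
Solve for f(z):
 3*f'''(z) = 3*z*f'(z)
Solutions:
 f(z) = C1 + Integral(C2*airyai(z) + C3*airybi(z), z)


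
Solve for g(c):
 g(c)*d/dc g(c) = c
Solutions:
 g(c) = -sqrt(C1 + c^2)
 g(c) = sqrt(C1 + c^2)


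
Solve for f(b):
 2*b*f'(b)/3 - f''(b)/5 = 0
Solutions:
 f(b) = C1 + C2*erfi(sqrt(15)*b/3)


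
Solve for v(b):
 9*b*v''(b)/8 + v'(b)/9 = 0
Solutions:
 v(b) = C1 + C2*b^(73/81)


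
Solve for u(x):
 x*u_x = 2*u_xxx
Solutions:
 u(x) = C1 + Integral(C2*airyai(2^(2/3)*x/2) + C3*airybi(2^(2/3)*x/2), x)


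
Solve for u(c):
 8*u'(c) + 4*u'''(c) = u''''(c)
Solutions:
 u(c) = C1 + C2*exp(c*(-2^(2/3)*(3*sqrt(177) + 43)^(1/3) - 8*2^(1/3)/(3*sqrt(177) + 43)^(1/3) + 8)/6)*sin(2^(1/3)*sqrt(3)*c*(-2^(1/3)*(3*sqrt(177) + 43)^(1/3) + 8/(3*sqrt(177) + 43)^(1/3))/6) + C3*exp(c*(-2^(2/3)*(3*sqrt(177) + 43)^(1/3) - 8*2^(1/3)/(3*sqrt(177) + 43)^(1/3) + 8)/6)*cos(2^(1/3)*sqrt(3)*c*(-2^(1/3)*(3*sqrt(177) + 43)^(1/3) + 8/(3*sqrt(177) + 43)^(1/3))/6) + C4*exp(c*(8*2^(1/3)/(3*sqrt(177) + 43)^(1/3) + 4 + 2^(2/3)*(3*sqrt(177) + 43)^(1/3))/3)


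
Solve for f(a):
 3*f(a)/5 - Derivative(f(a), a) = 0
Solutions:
 f(a) = C1*exp(3*a/5)


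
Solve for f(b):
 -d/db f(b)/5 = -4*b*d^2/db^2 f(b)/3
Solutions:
 f(b) = C1 + C2*b^(23/20)


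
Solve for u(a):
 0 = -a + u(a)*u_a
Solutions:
 u(a) = -sqrt(C1 + a^2)
 u(a) = sqrt(C1 + a^2)


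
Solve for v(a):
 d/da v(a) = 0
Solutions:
 v(a) = C1


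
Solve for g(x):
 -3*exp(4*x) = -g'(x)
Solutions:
 g(x) = C1 + 3*exp(4*x)/4


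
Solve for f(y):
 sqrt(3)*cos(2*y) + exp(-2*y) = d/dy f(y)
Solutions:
 f(y) = C1 + sqrt(3)*sin(2*y)/2 - exp(-2*y)/2


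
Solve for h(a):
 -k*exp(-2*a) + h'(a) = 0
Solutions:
 h(a) = C1 - k*exp(-2*a)/2


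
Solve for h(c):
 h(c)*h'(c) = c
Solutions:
 h(c) = -sqrt(C1 + c^2)
 h(c) = sqrt(C1 + c^2)


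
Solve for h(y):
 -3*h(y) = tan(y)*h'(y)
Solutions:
 h(y) = C1/sin(y)^3


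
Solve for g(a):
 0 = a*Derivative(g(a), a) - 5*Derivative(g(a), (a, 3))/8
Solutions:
 g(a) = C1 + Integral(C2*airyai(2*5^(2/3)*a/5) + C3*airybi(2*5^(2/3)*a/5), a)


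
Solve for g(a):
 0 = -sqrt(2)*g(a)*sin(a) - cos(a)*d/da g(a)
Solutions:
 g(a) = C1*cos(a)^(sqrt(2))


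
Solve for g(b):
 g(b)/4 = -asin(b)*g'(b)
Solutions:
 g(b) = C1*exp(-Integral(1/asin(b), b)/4)


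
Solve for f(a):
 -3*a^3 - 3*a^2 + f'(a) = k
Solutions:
 f(a) = C1 + 3*a^4/4 + a^3 + a*k


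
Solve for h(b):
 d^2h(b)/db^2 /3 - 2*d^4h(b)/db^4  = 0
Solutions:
 h(b) = C1 + C2*b + C3*exp(-sqrt(6)*b/6) + C4*exp(sqrt(6)*b/6)


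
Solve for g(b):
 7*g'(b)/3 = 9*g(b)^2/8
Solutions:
 g(b) = -56/(C1 + 27*b)


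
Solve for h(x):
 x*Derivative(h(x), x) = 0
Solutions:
 h(x) = C1


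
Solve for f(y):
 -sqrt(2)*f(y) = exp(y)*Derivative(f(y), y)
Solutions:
 f(y) = C1*exp(sqrt(2)*exp(-y))


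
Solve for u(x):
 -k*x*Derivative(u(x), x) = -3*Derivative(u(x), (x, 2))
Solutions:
 u(x) = Piecewise((-sqrt(6)*sqrt(pi)*C1*erf(sqrt(6)*x*sqrt(-k)/6)/(2*sqrt(-k)) - C2, (k > 0) | (k < 0)), (-C1*x - C2, True))


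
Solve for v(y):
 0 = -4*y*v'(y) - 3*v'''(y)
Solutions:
 v(y) = C1 + Integral(C2*airyai(-6^(2/3)*y/3) + C3*airybi(-6^(2/3)*y/3), y)


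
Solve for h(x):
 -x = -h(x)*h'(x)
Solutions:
 h(x) = -sqrt(C1 + x^2)
 h(x) = sqrt(C1 + x^2)


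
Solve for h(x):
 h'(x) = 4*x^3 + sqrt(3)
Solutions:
 h(x) = C1 + x^4 + sqrt(3)*x


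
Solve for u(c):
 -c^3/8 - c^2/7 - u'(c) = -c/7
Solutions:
 u(c) = C1 - c^4/32 - c^3/21 + c^2/14


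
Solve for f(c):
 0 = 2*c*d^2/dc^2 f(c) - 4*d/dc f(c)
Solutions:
 f(c) = C1 + C2*c^3


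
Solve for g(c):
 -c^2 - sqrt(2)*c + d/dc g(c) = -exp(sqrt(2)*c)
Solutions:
 g(c) = C1 + c^3/3 + sqrt(2)*c^2/2 - sqrt(2)*exp(sqrt(2)*c)/2


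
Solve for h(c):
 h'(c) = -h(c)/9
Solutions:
 h(c) = C1*exp(-c/9)


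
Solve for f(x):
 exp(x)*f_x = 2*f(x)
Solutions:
 f(x) = C1*exp(-2*exp(-x))


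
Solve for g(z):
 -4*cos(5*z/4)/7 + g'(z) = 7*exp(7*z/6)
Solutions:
 g(z) = C1 + 6*exp(7*z/6) + 16*sin(5*z/4)/35


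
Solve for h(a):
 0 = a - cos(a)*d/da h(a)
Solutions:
 h(a) = C1 + Integral(a/cos(a), a)


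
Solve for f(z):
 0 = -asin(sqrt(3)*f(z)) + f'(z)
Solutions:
 Integral(1/asin(sqrt(3)*_y), (_y, f(z))) = C1 + z


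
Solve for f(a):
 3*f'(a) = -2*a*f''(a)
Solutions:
 f(a) = C1 + C2/sqrt(a)


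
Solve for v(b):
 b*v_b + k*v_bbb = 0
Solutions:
 v(b) = C1 + Integral(C2*airyai(b*(-1/k)^(1/3)) + C3*airybi(b*(-1/k)^(1/3)), b)


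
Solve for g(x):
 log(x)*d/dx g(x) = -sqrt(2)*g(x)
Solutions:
 g(x) = C1*exp(-sqrt(2)*li(x))


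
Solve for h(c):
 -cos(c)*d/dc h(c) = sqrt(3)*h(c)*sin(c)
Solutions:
 h(c) = C1*cos(c)^(sqrt(3))


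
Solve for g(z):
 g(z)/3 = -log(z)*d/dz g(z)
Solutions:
 g(z) = C1*exp(-li(z)/3)


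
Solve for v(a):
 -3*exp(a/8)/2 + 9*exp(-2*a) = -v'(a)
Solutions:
 v(a) = C1 + 12*exp(a/8) + 9*exp(-2*a)/2


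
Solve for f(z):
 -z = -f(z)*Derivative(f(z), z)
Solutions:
 f(z) = -sqrt(C1 + z^2)
 f(z) = sqrt(C1 + z^2)


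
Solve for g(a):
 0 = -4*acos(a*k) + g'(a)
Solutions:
 g(a) = C1 + 4*Piecewise((a*acos(a*k) - sqrt(-a^2*k^2 + 1)/k, Ne(k, 0)), (pi*a/2, True))


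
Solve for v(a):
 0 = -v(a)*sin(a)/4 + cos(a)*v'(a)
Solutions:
 v(a) = C1/cos(a)^(1/4)


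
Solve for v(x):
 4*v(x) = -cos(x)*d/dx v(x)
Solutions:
 v(x) = C1*(sin(x)^2 - 2*sin(x) + 1)/(sin(x)^2 + 2*sin(x) + 1)


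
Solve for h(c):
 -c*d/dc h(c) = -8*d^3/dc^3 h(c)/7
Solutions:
 h(c) = C1 + Integral(C2*airyai(7^(1/3)*c/2) + C3*airybi(7^(1/3)*c/2), c)


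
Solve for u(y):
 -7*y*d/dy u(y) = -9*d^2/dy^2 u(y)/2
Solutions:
 u(y) = C1 + C2*erfi(sqrt(7)*y/3)


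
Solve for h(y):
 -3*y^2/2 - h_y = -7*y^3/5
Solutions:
 h(y) = C1 + 7*y^4/20 - y^3/2


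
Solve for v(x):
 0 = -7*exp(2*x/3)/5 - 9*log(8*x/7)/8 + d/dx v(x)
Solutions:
 v(x) = C1 + 9*x*log(x)/8 + 9*x*(-log(7) - 1 + 3*log(2))/8 + 21*exp(2*x/3)/10


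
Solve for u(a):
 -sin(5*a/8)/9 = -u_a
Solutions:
 u(a) = C1 - 8*cos(5*a/8)/45


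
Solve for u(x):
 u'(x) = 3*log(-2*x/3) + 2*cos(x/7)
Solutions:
 u(x) = C1 + 3*x*log(-x) - 3*x*log(3) - 3*x + 3*x*log(2) + 14*sin(x/7)


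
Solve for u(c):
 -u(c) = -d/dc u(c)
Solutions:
 u(c) = C1*exp(c)


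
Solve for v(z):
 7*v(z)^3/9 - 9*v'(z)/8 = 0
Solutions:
 v(z) = -9*sqrt(2)*sqrt(-1/(C1 + 56*z))/2
 v(z) = 9*sqrt(2)*sqrt(-1/(C1 + 56*z))/2


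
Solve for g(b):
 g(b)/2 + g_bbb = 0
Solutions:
 g(b) = C3*exp(-2^(2/3)*b/2) + (C1*sin(2^(2/3)*sqrt(3)*b/4) + C2*cos(2^(2/3)*sqrt(3)*b/4))*exp(2^(2/3)*b/4)


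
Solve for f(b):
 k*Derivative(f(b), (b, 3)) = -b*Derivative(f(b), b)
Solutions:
 f(b) = C1 + Integral(C2*airyai(b*(-1/k)^(1/3)) + C3*airybi(b*(-1/k)^(1/3)), b)


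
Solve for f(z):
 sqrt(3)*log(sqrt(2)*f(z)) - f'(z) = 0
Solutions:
 -2*sqrt(3)*Integral(1/(2*log(_y) + log(2)), (_y, f(z)))/3 = C1 - z


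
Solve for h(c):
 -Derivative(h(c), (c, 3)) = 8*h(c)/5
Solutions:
 h(c) = C3*exp(-2*5^(2/3)*c/5) + (C1*sin(sqrt(3)*5^(2/3)*c/5) + C2*cos(sqrt(3)*5^(2/3)*c/5))*exp(5^(2/3)*c/5)


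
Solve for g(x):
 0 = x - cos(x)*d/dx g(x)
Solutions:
 g(x) = C1 + Integral(x/cos(x), x)


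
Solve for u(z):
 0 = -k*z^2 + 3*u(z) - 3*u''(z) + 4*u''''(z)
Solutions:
 u(z) = k*z^2/3 + 2*k/3 + (C1*sin(sqrt(2)*3^(1/4)*z*sin(atan(sqrt(39)/3)/2)/2) + C2*cos(sqrt(2)*3^(1/4)*z*sin(atan(sqrt(39)/3)/2)/2))*exp(-sqrt(2)*3^(1/4)*z*cos(atan(sqrt(39)/3)/2)/2) + (C3*sin(sqrt(2)*3^(1/4)*z*sin(atan(sqrt(39)/3)/2)/2) + C4*cos(sqrt(2)*3^(1/4)*z*sin(atan(sqrt(39)/3)/2)/2))*exp(sqrt(2)*3^(1/4)*z*cos(atan(sqrt(39)/3)/2)/2)


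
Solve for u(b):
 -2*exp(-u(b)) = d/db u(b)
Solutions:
 u(b) = log(C1 - 2*b)


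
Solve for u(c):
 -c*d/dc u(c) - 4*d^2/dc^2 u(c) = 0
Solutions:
 u(c) = C1 + C2*erf(sqrt(2)*c/4)


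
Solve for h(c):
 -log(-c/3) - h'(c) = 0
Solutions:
 h(c) = C1 - c*log(-c) + c*(1 + log(3))


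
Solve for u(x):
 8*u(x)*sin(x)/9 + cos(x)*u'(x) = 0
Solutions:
 u(x) = C1*cos(x)^(8/9)


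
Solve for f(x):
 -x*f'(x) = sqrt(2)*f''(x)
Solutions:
 f(x) = C1 + C2*erf(2^(1/4)*x/2)


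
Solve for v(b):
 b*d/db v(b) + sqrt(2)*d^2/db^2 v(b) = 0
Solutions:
 v(b) = C1 + C2*erf(2^(1/4)*b/2)


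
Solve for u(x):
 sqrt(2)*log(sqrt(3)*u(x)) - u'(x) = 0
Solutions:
 -sqrt(2)*Integral(1/(2*log(_y) + log(3)), (_y, u(x))) = C1 - x


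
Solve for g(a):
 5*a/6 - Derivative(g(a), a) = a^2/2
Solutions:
 g(a) = C1 - a^3/6 + 5*a^2/12


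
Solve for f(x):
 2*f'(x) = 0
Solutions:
 f(x) = C1


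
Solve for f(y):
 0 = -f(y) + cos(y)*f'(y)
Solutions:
 f(y) = C1*sqrt(sin(y) + 1)/sqrt(sin(y) - 1)


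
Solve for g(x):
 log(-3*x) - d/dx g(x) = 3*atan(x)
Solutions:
 g(x) = C1 + x*log(-x) - 3*x*atan(x) - x + x*log(3) + 3*log(x^2 + 1)/2


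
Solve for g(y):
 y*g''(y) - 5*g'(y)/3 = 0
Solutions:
 g(y) = C1 + C2*y^(8/3)


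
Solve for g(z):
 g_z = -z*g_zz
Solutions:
 g(z) = C1 + C2*log(z)


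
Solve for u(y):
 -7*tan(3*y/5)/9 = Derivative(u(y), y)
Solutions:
 u(y) = C1 + 35*log(cos(3*y/5))/27


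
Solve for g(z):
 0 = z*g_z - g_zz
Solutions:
 g(z) = C1 + C2*erfi(sqrt(2)*z/2)


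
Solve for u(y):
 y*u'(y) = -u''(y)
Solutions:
 u(y) = C1 + C2*erf(sqrt(2)*y/2)


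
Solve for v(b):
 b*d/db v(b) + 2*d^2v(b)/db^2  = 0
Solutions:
 v(b) = C1 + C2*erf(b/2)


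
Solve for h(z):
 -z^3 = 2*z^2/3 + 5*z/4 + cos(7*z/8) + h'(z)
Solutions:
 h(z) = C1 - z^4/4 - 2*z^3/9 - 5*z^2/8 - 8*sin(7*z/8)/7


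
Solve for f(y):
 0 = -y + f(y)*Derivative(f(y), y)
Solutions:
 f(y) = -sqrt(C1 + y^2)
 f(y) = sqrt(C1 + y^2)


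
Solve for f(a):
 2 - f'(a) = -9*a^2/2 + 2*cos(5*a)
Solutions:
 f(a) = C1 + 3*a^3/2 + 2*a - 2*sin(5*a)/5


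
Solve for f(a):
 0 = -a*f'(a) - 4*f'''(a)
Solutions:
 f(a) = C1 + Integral(C2*airyai(-2^(1/3)*a/2) + C3*airybi(-2^(1/3)*a/2), a)


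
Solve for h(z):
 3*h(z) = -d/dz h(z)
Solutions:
 h(z) = C1*exp(-3*z)


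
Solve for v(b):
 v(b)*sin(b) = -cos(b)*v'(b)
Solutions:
 v(b) = C1*cos(b)


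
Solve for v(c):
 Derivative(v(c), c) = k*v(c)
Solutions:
 v(c) = C1*exp(c*k)


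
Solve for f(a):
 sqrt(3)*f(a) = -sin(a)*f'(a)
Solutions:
 f(a) = C1*(cos(a) + 1)^(sqrt(3)/2)/(cos(a) - 1)^(sqrt(3)/2)


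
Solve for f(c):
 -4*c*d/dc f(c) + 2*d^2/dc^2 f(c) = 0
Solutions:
 f(c) = C1 + C2*erfi(c)


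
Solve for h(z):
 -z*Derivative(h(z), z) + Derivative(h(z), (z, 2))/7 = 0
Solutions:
 h(z) = C1 + C2*erfi(sqrt(14)*z/2)


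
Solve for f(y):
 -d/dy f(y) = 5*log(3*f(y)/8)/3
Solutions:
 -3*Integral(1/(-log(_y) - log(3) + 3*log(2)), (_y, f(y)))/5 = C1 - y


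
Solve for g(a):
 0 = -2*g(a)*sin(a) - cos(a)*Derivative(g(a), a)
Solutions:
 g(a) = C1*cos(a)^2


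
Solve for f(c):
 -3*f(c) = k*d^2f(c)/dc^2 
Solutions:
 f(c) = C1*exp(-sqrt(3)*c*sqrt(-1/k)) + C2*exp(sqrt(3)*c*sqrt(-1/k))


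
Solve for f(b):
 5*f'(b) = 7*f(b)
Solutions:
 f(b) = C1*exp(7*b/5)


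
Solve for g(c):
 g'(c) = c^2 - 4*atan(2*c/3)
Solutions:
 g(c) = C1 + c^3/3 - 4*c*atan(2*c/3) + 3*log(4*c^2 + 9)


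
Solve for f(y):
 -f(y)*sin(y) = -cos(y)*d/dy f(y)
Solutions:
 f(y) = C1/cos(y)


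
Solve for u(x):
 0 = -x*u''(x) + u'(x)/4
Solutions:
 u(x) = C1 + C2*x^(5/4)


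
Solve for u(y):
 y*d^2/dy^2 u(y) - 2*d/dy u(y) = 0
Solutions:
 u(y) = C1 + C2*y^3


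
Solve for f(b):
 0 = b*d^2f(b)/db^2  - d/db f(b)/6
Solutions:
 f(b) = C1 + C2*b^(7/6)


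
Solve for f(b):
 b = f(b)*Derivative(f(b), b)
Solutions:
 f(b) = -sqrt(C1 + b^2)
 f(b) = sqrt(C1 + b^2)


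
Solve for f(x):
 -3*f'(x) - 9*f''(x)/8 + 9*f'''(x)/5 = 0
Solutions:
 f(x) = C1 + C2*exp(x*(15 - sqrt(4065))/48) + C3*exp(x*(15 + sqrt(4065))/48)


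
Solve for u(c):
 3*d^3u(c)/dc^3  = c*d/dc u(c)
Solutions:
 u(c) = C1 + Integral(C2*airyai(3^(2/3)*c/3) + C3*airybi(3^(2/3)*c/3), c)


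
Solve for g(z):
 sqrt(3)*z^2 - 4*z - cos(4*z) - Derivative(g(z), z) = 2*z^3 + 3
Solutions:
 g(z) = C1 - z^4/2 + sqrt(3)*z^3/3 - 2*z^2 - 3*z - sin(4*z)/4


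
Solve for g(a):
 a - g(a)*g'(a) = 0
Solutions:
 g(a) = -sqrt(C1 + a^2)
 g(a) = sqrt(C1 + a^2)


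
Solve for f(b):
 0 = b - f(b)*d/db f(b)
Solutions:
 f(b) = -sqrt(C1 + b^2)
 f(b) = sqrt(C1 + b^2)


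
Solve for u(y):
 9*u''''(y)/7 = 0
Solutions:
 u(y) = C1 + C2*y + C3*y^2 + C4*y^3


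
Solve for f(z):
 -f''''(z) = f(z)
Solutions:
 f(z) = (C1*sin(sqrt(2)*z/2) + C2*cos(sqrt(2)*z/2))*exp(-sqrt(2)*z/2) + (C3*sin(sqrt(2)*z/2) + C4*cos(sqrt(2)*z/2))*exp(sqrt(2)*z/2)


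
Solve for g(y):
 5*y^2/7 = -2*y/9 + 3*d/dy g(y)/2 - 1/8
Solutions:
 g(y) = C1 + 10*y^3/63 + 2*y^2/27 + y/12


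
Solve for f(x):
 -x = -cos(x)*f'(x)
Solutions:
 f(x) = C1 + Integral(x/cos(x), x)


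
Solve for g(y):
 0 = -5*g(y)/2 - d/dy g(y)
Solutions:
 g(y) = C1*exp(-5*y/2)


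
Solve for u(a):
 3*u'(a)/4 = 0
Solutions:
 u(a) = C1


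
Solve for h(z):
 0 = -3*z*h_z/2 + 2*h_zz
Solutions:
 h(z) = C1 + C2*erfi(sqrt(6)*z/4)


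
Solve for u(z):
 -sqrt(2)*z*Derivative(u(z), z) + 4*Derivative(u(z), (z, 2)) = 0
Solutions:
 u(z) = C1 + C2*erfi(2^(3/4)*z/4)


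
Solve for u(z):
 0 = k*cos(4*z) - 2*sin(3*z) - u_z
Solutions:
 u(z) = C1 + k*sin(4*z)/4 + 2*cos(3*z)/3


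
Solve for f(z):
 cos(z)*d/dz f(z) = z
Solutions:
 f(z) = C1 + Integral(z/cos(z), z)


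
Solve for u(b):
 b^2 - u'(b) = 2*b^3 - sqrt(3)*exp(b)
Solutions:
 u(b) = C1 - b^4/2 + b^3/3 + sqrt(3)*exp(b)


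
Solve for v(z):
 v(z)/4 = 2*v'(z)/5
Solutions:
 v(z) = C1*exp(5*z/8)


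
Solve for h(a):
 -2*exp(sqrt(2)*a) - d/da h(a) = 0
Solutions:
 h(a) = C1 - sqrt(2)*exp(sqrt(2)*a)


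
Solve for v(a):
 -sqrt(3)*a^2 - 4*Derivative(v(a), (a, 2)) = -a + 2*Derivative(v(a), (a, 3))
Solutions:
 v(a) = C1 + C2*a + C3*exp(-2*a) - sqrt(3)*a^4/48 + a^3*(1 + sqrt(3))/24 - a^2*(1 + sqrt(3))/16


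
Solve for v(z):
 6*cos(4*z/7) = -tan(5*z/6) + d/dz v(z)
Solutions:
 v(z) = C1 - 6*log(cos(5*z/6))/5 + 21*sin(4*z/7)/2


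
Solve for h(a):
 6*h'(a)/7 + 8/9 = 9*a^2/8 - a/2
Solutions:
 h(a) = C1 + 7*a^3/16 - 7*a^2/24 - 28*a/27


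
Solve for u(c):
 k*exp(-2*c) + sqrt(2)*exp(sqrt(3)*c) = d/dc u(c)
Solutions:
 u(c) = C1 - k*exp(-2*c)/2 + sqrt(6)*exp(sqrt(3)*c)/3
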